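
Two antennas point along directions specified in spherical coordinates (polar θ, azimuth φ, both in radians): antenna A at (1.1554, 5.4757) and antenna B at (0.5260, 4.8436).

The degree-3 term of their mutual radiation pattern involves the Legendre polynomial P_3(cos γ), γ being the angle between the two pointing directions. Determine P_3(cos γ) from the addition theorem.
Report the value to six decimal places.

Addition theorem: P_3(cos γ) = (4π/7) Σ_m Y*_{lm}(Ω₁) Y_{lm}(Ω₂), m = −3…3:
  term(m=-3) = (-0.005397, 0.015989)   from Y*(Ω₁)=(-0.240439, -0.210514), Y(Ω₂)=(-0.020254, -0.048767)
  term(m=-2) = (0.023217, 0.073336)   from Y*(Ω₁)=(-0.015247, -0.344923), Y(Ω₂)=(-0.215172, 0.057799)
  term(m=-1) = (-0.019696, -0.014424)   from Y*(Ω₁)=(-0.037966, 0.039681), Y(Ω₂)=(0.058160, 0.440709)
  term(m=+0) = (-0.078567, -0.000000)   from Y*(Ω₁)=(-0.329162, -0.000000), Y(Ω₂)=(0.238688, 0.000000)
  term(m=+1) = (-0.019696, 0.014424)   from Y*(Ω₁)=(0.037966, 0.039681), Y(Ω₂)=(-0.058160, 0.440709)
  term(m=+2) = (0.023217, -0.073336)   from Y*(Ω₁)=(-0.015247, 0.344923), Y(Ω₂)=(-0.215172, -0.057799)
  term(m=+3) = (-0.005397, -0.015989)   from Y*(Ω₁)=(0.240439, -0.210514), Y(Ω₂)=(0.020254, -0.048767)
Accumulated sum (-0.082319, -0.000000); after 4π/(2l+1) scaling, (-0.147778, -0.000000) ⇒ P_3 = -0.147778

-0.147778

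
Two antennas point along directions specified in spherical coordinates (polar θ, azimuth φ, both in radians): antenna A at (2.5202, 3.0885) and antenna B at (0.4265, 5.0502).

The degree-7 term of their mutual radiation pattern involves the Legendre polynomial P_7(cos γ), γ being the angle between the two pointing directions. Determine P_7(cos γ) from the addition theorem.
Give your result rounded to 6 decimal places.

0.349410

Addition theorem: P_7(cos γ) = (4π/15) Σ_m Y*_{lm}(Ω₁) Y_{lm}(Ω₂), m = −7…7:
  m=-7: (-0.010559, 0.004116) × (-0.000727, 0.000739) = (0.000005, -0.000011)  (running Σ = (0.000005, -0.000011))
  m=-6: (-0.056243, 0.018548) × (0.003760, 0.007665) = (-0.000354, -0.000361)  (running Σ = (-0.000349, -0.000372))
  m=-5: (-0.179809, 0.048886) × (0.043154, -0.005127) = (-0.007509, 0.003032)  (running Σ = (-0.007858, 0.002659))
  m=-4: (-0.374792, 0.080813) × (0.033136, -0.148491) = (-0.000419, 0.058331)  (running Σ = (-0.008277, 0.060990))
  m=-3: (-0.471216, 0.075695) × (-0.309342, -0.192807) = (0.160361, 0.067438)  (running Σ = (0.152085, 0.128429))
  m=-2: (-0.204758, 0.021824) × (-0.419780, 0.336431) = (0.078611, -0.078048)  (running Σ = (0.230695, 0.050380))
  m=-1: (0.302270, -0.016063) × (0.097336, 0.277092) = (0.033873, 0.082193)  (running Σ = (0.264568, 0.132573))
  m=0: (0.315193, -0.000000) × (-0.355525, 0.000000) = (-0.112059, 0.000000)  (running Σ = (0.152509, 0.132573))
  m=1: (-0.302270, -0.016063) × (-0.097336, 0.277092) = (0.033873, -0.082193)  (running Σ = (0.186382, 0.050380))
  m=2: (-0.204758, -0.021824) × (-0.419780, -0.336431) = (0.078611, 0.078048)  (running Σ = (0.264993, 0.128429))
  m=3: (0.471216, 0.075695) × (0.309342, -0.192807) = (0.160361, -0.067438)  (running Σ = (0.425354, 0.060990))
  m=4: (-0.374792, -0.080813) × (0.033136, 0.148491) = (-0.000419, -0.058331)  (running Σ = (0.424935, 0.002659))
  m=5: (0.179809, 0.048886) × (-0.043154, -0.005127) = (-0.007509, -0.003032)  (running Σ = (0.417427, -0.000372))
  m=6: (-0.056243, -0.018548) × (0.003760, -0.007665) = (-0.000354, 0.000361)  (running Σ = (0.417073, -0.000011))
  m=7: (0.010559, 0.004116) × (0.000727, 0.000739) = (0.000005, 0.000011)  (running Σ = (0.417078, 0.000000))
Σ over m = (0.417078, 0.000000); ×(4π/15) → (0.349410, 0.000000). Real part: 0.349410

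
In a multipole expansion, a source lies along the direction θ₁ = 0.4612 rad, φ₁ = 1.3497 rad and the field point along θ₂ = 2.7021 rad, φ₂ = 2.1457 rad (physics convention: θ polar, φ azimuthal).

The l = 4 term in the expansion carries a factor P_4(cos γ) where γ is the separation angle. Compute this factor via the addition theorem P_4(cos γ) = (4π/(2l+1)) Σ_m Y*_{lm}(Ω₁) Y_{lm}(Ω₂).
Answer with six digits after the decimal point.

Term-by-term m-sum for l=4 (normalisation 4π/9 = 1.396263):
  term(m=-4) = -0.00025 + 0.00001j   from Y*(Ω₁)=0.01100 - 0.01343j, Y(Ω₂)=-0.00966 - 0.01082j
  term(m=-3) = 0.00629 + 0.00590j   from Y*(Ω₁)=-0.06083 - 0.07784j, Y(Ω₂)=-0.08622 + 0.01338j
  term(m=-2) = -0.00186 - 0.08759j   from Y*(Ω₁)=-0.27626 + 0.13080j, Y(Ω₂)=-0.11713 + 0.26159j
  term(m=-1) = -0.17161 + 0.17529j   from Y*(Ω₁)=0.10807 + 0.48078j, Y(Ω₂)=0.27068 + 0.41778j
  term(m=+0) = 0.03094 + 0.00000j   from Y*(Ω₁)=0.15349 + 0.00000j, Y(Ω₂)=0.20160 + 0.00000j
  term(m=+1) = -0.17161 - 0.17529j   from Y*(Ω₁)=-0.10807 + 0.48078j, Y(Ω₂)=-0.27068 + 0.41778j
  term(m=+2) = -0.00186 + 0.08759j   from Y*(Ω₁)=-0.27626 - 0.13080j, Y(Ω₂)=-0.11713 - 0.26159j
  term(m=+3) = 0.00629 - 0.00590j   from Y*(Ω₁)=0.06083 - 0.07784j, Y(Ω₂)=0.08622 + 0.01338j
  term(m=+4) = -0.00025 - 0.00001j   from Y*(Ω₁)=0.01100 + 0.01343j, Y(Ω₂)=-0.00966 + 0.01082j
Accumulated sum -0.30392 + 0.00000j; after 4π/(2l+1) scaling, -0.42435 + 0.00000j ⇒ P_4 = -0.424354

-0.424354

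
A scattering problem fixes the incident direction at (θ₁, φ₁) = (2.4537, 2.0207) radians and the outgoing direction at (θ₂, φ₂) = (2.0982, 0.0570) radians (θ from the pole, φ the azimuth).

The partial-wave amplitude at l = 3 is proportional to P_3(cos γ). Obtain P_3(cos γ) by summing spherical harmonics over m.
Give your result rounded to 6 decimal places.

-0.253882

Addition theorem: P_3(cos γ) = (4π/7) Σ_m Y*_{lm}(Ω₁) Y_{lm}(Ω₂), m = −3…3:
  m=-3: Y*=+0.104185-0.023417i  Y=+0.265281-0.045810i  product +0.026566-0.010985i
  m=-2: Y*=+0.197897+0.249283i  Y=-0.381576+0.043689i  product -0.086404-0.086475i
  m=-1: Y*=-0.177078+0.366669i  Y=+0.074307-0.004240i  product -0.011603+0.027997i
  m=+0: Y*=+0.004485-0.000000i  Y=+0.325578+0.000000i  product +0.001460+0.000000i
  m=+1: Y*=+0.177078+0.366669i  Y=-0.074307-0.004240i  product -0.011603-0.027997i
  m=+2: Y*=+0.197897-0.249283i  Y=-0.381576-0.043689i  product -0.086404+0.086475i
  m=+3: Y*=-0.104185-0.023417i  Y=-0.265281-0.045810i  product +0.026566+0.010985i
Total Σ_m = -0.141423+0.000000i. Multiply by 1.795196: -0.253882+0.000000i. P_3(cos γ) = -0.253882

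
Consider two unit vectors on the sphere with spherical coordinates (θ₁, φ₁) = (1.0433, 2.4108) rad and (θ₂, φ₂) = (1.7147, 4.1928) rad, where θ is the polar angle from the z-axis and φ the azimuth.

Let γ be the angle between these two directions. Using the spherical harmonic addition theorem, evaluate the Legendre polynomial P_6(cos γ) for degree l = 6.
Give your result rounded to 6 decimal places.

0.027386

Term-by-term m-sum for l=6 (normalisation 4π/13 = 0.966644):
  [-6]  conj(Y_{6,-6})(Ω₁) = -0.06470 + 0.19036j ; Y_{6,-6}(Ω₂) = 0.45376 - 0.01092j ; Δ = -0.02728 + 0.08708j
  [-5]  conj(Y_{6,-5})(Ω₁) = 0.35364 - 0.19891j ; Y_{6,-5}(Ω₂) = 0.11785 + 0.19499j ; Δ = 0.08046 + 0.04551j
  [-4]  conj(Y_{6,-4})(Ω₁) = -0.34700 - 0.07702j ; Y_{6,-4}(Ω₂) = 0.12872 - 0.23144j ; Δ = -0.06249 + 0.07040j
  [-3]  conj(Y_{6,-3})(Ω₁) = -0.02621 - 0.03659j ; Y_{6,-3}(Ω₂) = 0.25114 - 0.00302j ; Δ = -0.00669 - 0.00911j
  [-2]  conj(Y_{6,-2})(Ω₁) = -0.03822 + 0.34861j ; Y_{6,-2}(Ω₂) = -0.10410 - 0.17702j ; Δ = 0.06569 - 0.02953j
  [-1]  conj(Y_{6,-1})(Ω₁) = 0.06442 - 0.05774j ; Y_{6,-1}(Ω₂) = 0.12765 - 0.22316j ; Δ = -0.00466 - 0.02175j
  [+0]  conj(Y_{6,0})(Ω₁) = 0.32669 + 0.00000j ; Y_{6,0}(Ω₂) = -0.18892 + 0.00000j ; Δ = -0.06172 + 0.00000j
  [+1]  conj(Y_{6,1})(Ω₁) = -0.06442 - 0.05774j ; Y_{6,1}(Ω₂) = -0.12765 - 0.22316j ; Δ = -0.00466 + 0.02175j
  [+2]  conj(Y_{6,2})(Ω₁) = -0.03822 - 0.34861j ; Y_{6,2}(Ω₂) = -0.10410 + 0.17702j ; Δ = 0.06569 + 0.02953j
  [+3]  conj(Y_{6,3})(Ω₁) = 0.02621 - 0.03659j ; Y_{6,3}(Ω₂) = -0.25114 - 0.00302j ; Δ = -0.00669 + 0.00911j
  [+4]  conj(Y_{6,4})(Ω₁) = -0.34700 + 0.07702j ; Y_{6,4}(Ω₂) = 0.12872 + 0.23144j ; Δ = -0.06249 - 0.07040j
  [+5]  conj(Y_{6,5})(Ω₁) = -0.35364 - 0.19891j ; Y_{6,5}(Ω₂) = -0.11785 + 0.19499j ; Δ = 0.08046 - 0.04551j
  [+6]  conj(Y_{6,6})(Ω₁) = -0.06470 - 0.19036j ; Y_{6,6}(Ω₂) = 0.45376 + 0.01092j ; Δ = -0.02728 - 0.08708j
Σ over m = 0.02833 - 0.00000j; ×(4π/13) → 0.02739 - 0.00000j. Real part: 0.027386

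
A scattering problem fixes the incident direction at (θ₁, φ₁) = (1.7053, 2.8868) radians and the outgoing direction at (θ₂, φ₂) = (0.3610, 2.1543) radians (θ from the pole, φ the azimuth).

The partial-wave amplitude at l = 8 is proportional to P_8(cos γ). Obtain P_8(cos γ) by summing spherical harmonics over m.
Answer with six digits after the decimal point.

0.111915

Expand P_8 via completeness: Σ_{m} conj(Y_{8,m}) at Ω₁ times Y_{8,m} at Ω₂ —
  term(m=-8) = 0.00005 - 0.00002j   from Y*(Ω₁)=-0.21604 - 0.42790j, Y(Ω₂)=-0.00001 + 0.00012j
  term(m=-7) = -0.00014 + 0.00031j   from Y*(Ω₁)=-0.05479 - 0.25361j, Y(Ω₂)=-0.00107 - 0.00078j
  term(m=-6) = 0.00072 + 0.00219j   from Y*(Ω₁)=-0.01094 + 0.26009j, Y(Ω₂)=0.00830 - 0.00312j
  term(m=-5) = -0.01045 - 0.00600j   from Y*(Ω₁)=-0.08322 + 0.27207j, Y(Ω₂)=-0.00941 + 0.04130j
  term(m=-4) = -0.02606 + 0.00560j   from Y*(Ω₁)=0.09463 - 0.15378j, Y(Ω₂)=-0.10204 - 0.10667j
  term(m=-3) = 0.06200 - 0.08562j   from Y*(Ω₁)=0.20940 - 0.20077j, Y(Ω₂)=0.35853 - 0.06514j
  term(m=-2) = -0.00865 - 0.08144j   from Y*(Ω₁)=-0.12498 + 0.06984j, Y(Ω₂)=-0.22477 + 0.52607j
  term(m=-1) = 0.08017 + 0.07211j   from Y*(Ω₁)=-0.28156 + 0.07333j, Y(Ω₂)=-0.20418 - 0.30928j
  term(m=+0) = -0.04388 + 0.00000j   from Y*(Ω₁)=0.13188 + 0.00000j, Y(Ω₂)=-0.33271 + 0.00000j
  term(m=+1) = 0.08017 - 0.07211j   from Y*(Ω₁)=0.28156 + 0.07333j, Y(Ω₂)=0.20418 - 0.30928j
  term(m=+2) = -0.00865 + 0.08144j   from Y*(Ω₁)=-0.12498 - 0.06984j, Y(Ω₂)=-0.22477 - 0.52607j
  term(m=+3) = 0.06200 + 0.08562j   from Y*(Ω₁)=-0.20940 - 0.20077j, Y(Ω₂)=-0.35853 - 0.06514j
  term(m=+4) = -0.02606 - 0.00560j   from Y*(Ω₁)=0.09463 + 0.15378j, Y(Ω₂)=-0.10204 + 0.10667j
  term(m=+5) = -0.01045 + 0.00600j   from Y*(Ω₁)=0.08322 + 0.27207j, Y(Ω₂)=0.00941 + 0.04130j
  term(m=+6) = 0.00072 - 0.00219j   from Y*(Ω₁)=-0.01094 - 0.26009j, Y(Ω₂)=0.00830 + 0.00312j
  term(m=+7) = -0.00014 - 0.00031j   from Y*(Ω₁)=0.05479 - 0.25361j, Y(Ω₂)=0.00107 - 0.00078j
  term(m=+8) = 0.00005 + 0.00002j   from Y*(Ω₁)=-0.21604 + 0.42790j, Y(Ω₂)=-0.00001 - 0.00012j
Total Σ_m = 0.15140 - 0.00000j. Multiply by 0.739198: 0.11191 - 0.00000j. P_8(cos γ) = 0.111915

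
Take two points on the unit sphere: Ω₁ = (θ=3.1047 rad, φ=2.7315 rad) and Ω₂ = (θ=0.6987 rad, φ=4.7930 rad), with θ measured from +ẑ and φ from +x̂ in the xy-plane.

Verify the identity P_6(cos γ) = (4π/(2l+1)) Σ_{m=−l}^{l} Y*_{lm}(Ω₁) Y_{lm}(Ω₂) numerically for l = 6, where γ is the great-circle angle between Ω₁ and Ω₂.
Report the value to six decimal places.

Summing Y*_{l m}(θ₁,φ₁)·Y_{l m}(θ₂,φ₂) over m ∈ [−6, 6]; prefactor 4π/(2·6+1) = 0.966644:
  m=-6: -0.00000 - 0.00000j × -0.03029 + 0.01591j = 0.00000 + 0.00000j  (running Σ = 0.00000 + 0.00000j)
  m=-5: -0.00000 - 0.00000j × 0.05534 + 0.12978j = 0.00000 - 0.00000j  (running Σ = 0.00000 - 0.00000j)
  m=-4: -0.00000 - 0.00001j × 0.31563 - 0.10545j = -0.00000 - 0.00000j  (running Σ = -0.00000 - 0.00000j)
  m=-3: 0.00009 - 0.00025j × -0.10963 - 0.44446j = -0.00012 - 0.00001j  (running Σ = -0.00012 - 0.00001j)
  m=-2: 0.00482 - 0.00516j × -0.23802 + 0.03871j = -0.00095 + 0.00142j  (running Σ = -0.00107 + 0.00140j)
  m=-1: 0.11073 - 0.04814j × -0.02035 - 0.25192j = -0.01438 - 0.02691j  (running Σ = -0.01545 - 0.02551j)
  m=0: 1.00262 + 0.00000j × -0.32818 + 0.00000j = -0.32904 + 0.00000j  (running Σ = -0.34448 - 0.02551j)
  m=1: -0.11073 - 0.04814j × 0.02035 - 0.25192j = -0.01438 + 0.02691j  (running Σ = -0.35886 + 0.00140j)
  m=2: 0.00482 + 0.00516j × -0.23802 - 0.03871j = -0.00095 - 0.00142j  (running Σ = -0.35981 - 0.00001j)
  m=3: -0.00009 - 0.00025j × 0.10963 - 0.44446j = -0.00012 + 0.00001j  (running Σ = -0.35993 - 0.00000j)
  m=4: -0.00000 + 0.00001j × 0.31563 + 0.10545j = -0.00000 + 0.00000j  (running Σ = -0.35993 - 0.00000j)
  m=5: 0.00000 - 0.00000j × -0.05534 + 0.12978j = 0.00000 + 0.00000j  (running Σ = -0.35993 + 0.00000j)
  m=6: -0.00000 + 0.00000j × -0.03029 - 0.01591j = 0.00000 - 0.00000j  (running Σ = -0.35993 - 0.00000j)
Total Σ_m = -0.35993 - 0.00000j. Multiply by 0.966644: -0.34792 - 0.00000j. P_6(cos γ) = -0.347924

-0.347924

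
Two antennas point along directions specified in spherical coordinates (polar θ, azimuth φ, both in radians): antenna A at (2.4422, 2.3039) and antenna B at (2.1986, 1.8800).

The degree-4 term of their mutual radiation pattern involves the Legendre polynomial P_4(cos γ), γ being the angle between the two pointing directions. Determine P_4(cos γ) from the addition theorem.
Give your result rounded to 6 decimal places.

Addition theorem: P_4(cos γ) = (4π/9) Σ_m Y*_{lm}(Ω₁) Y_{lm}(Ω₂), m = −4…4:
  [-4]  conj(Y_{4,-4})(Ω₁) = -0.07434 + 0.01578j ; Y_{4,-4}(Ω₂) = 0.06224 - 0.17937j ; Δ = -0.00180 + 0.01432j
  [-3]  conj(Y_{4,-3})(Ω₁) = -0.20670 - 0.15024j ; Y_{4,-3}(Ω₂) = -0.31186 - 0.23374j ; Δ = 0.02934 + 0.09517j
  [-2]  conj(Y_{4,-2})(Ω₁) = -0.04485 - 0.42728j ; Y_{4,-2}(Ω₂) = -0.25263 + 0.17975j ; Δ = 0.08813 + 0.09988j
  [-1]  conj(Y_{4,-1})(Ω₁) = 0.17141 - 0.19034j ; Y_{4,-1}(Ω₂) = -0.04003 - 0.12532j ; Δ = -0.03072 - 0.01386j
  [+0]  conj(Y_{4,0})(Ω₁) = -0.27142 + 0.00000j ; Y_{4,0}(Ω₂) = -0.33684 + 0.00000j ; Δ = 0.09142 + 0.00000j
  [+1]  conj(Y_{4,1})(Ω₁) = -0.17141 - 0.19034j ; Y_{4,1}(Ω₂) = 0.04003 - 0.12532j ; Δ = -0.03072 + 0.01386j
  [+2]  conj(Y_{4,2})(Ω₁) = -0.04485 + 0.42728j ; Y_{4,2}(Ω₂) = -0.25263 - 0.17975j ; Δ = 0.08813 - 0.09988j
  [+3]  conj(Y_{4,3})(Ω₁) = 0.20670 - 0.15024j ; Y_{4,3}(Ω₂) = 0.31186 - 0.23374j ; Δ = 0.02934 - 0.09517j
  [+4]  conj(Y_{4,4})(Ω₁) = -0.07434 - 0.01578j ; Y_{4,4}(Ω₂) = 0.06224 + 0.17937j ; Δ = -0.00180 - 0.01432j
Accumulated sum 0.26136 - 0.00000j; after 4π/(2l+1) scaling, 0.36492 - 0.00000j ⇒ P_4 = 0.364922

0.364922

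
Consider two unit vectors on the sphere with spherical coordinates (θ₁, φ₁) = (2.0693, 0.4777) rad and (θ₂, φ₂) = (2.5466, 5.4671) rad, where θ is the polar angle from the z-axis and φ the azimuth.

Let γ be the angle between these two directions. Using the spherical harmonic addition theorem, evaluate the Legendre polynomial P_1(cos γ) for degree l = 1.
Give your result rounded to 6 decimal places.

0.530582

Addition theorem: P_1(cos γ) = (4π/3) Σ_m Y*_{lm}(Ω₁) Y_{lm}(Ω₂), m = −1…1:
  term(m=-1) = +0.016071+0.056522i   from Y*(Ω₁)=+0.269478+0.139506i, Y(Ω₂)=+0.132666+0.141068i
  term(m=+0) = +0.094526+0.000000i   from Y*(Ω₁)=-0.233607-0.000000i, Y(Ω₂)=-0.404637+0.000000i
  term(m=+1) = +0.016071-0.056522i   from Y*(Ω₁)=-0.269478+0.139506i, Y(Ω₂)=-0.132666+0.141068i
Total Σ_m = +0.126667+0.000000i. Multiply by 4.188790: +0.530582+0.000000i. P_1(cos γ) = 0.530582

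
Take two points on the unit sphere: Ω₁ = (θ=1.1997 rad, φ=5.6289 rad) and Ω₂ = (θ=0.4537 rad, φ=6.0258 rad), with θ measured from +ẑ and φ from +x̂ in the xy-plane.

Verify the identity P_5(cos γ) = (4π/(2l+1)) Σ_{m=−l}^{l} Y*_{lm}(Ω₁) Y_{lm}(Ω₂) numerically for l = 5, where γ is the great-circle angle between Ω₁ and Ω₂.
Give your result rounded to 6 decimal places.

-0.369213

Addition theorem: P_5(cos γ) = (4π/11) Σ_m Y*_{lm}(Ω₁) Y_{lm}(Ω₂), m = −5…5:
  m=-5: Y*=-0.32351 + 0.04224j  Y=0.00210 + 0.00721j  product -0.00098 - 0.00224j
  m=-4: Y*=-0.34751 - 0.20103j  Y=0.02508 + 0.04172j  product -0.00033 - 0.01954j
  m=-3: Y*=-0.01964 - 0.04749j  Y=0.13086 + 0.12744j  product 0.00348 - 0.00872j
  m=-2: Y*=-0.08378 + 0.31214j  Y=0.36263 + 0.20512j  product -0.09441 + 0.09600j
  m=-1: Y*=-0.11319 + 0.08681j  Y=0.46103 + 0.12136j  product -0.06272 + 0.02629j
  m=+0: Y*=0.29196 + 0.00000j  Y=-0.04550 + 0.00000j  product -0.01328 + 0.00000j
  m=+1: Y*=0.11319 + 0.08681j  Y=-0.46103 + 0.12136j  product -0.06272 - 0.02629j
  m=+2: Y*=-0.08378 - 0.31214j  Y=0.36263 - 0.20512j  product -0.09441 - 0.09600j
  m=+3: Y*=0.01964 - 0.04749j  Y=-0.13086 + 0.12744j  product 0.00348 + 0.00872j
  m=+4: Y*=-0.34751 + 0.20103j  Y=0.02508 - 0.04172j  product -0.00033 + 0.01954j
  m=+5: Y*=0.32351 + 0.04224j  Y=-0.00210 + 0.00721j  product -0.00098 + 0.00224j
Total Σ_m = -0.32319 - 0.00000j. Multiply by 1.142397: -0.36921 - 0.00000j. P_5(cos γ) = -0.369213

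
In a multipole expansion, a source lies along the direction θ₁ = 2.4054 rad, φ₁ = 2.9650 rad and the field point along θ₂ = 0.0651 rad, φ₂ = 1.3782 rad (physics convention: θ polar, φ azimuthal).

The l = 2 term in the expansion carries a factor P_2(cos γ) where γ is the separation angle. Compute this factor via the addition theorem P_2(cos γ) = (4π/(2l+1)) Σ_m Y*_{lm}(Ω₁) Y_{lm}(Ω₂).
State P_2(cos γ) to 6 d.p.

Addition theorem: P_2(cos γ) = (4π/5) Σ_m Y*_{lm}(Ω₁) Y_{lm}(Ω₂), m = −2…2:
  term(m=-2) = -0.000285-0.000009i   from Y*(Ω₁)=+0.163411-0.060240i, Y(Ω₂)=-0.001515-0.000614i
  term(m=-1) = +0.000309-0.019276i   from Y*(Ω₁)=+0.378427-0.067531i, Y(Ω₂)=+0.009599-0.049224i
  term(m=+0) = +0.127974+0.000000i   from Y*(Ω₁)=+0.204178-0.000000i, Y(Ω₂)=+0.626779+0.000000i
  term(m=+1) = +0.000309+0.019276i   from Y*(Ω₁)=-0.378427-0.067531i, Y(Ω₂)=-0.009599-0.049224i
  term(m=+2) = -0.000285+0.000009i   from Y*(Ω₁)=+0.163411+0.060240i, Y(Ω₂)=-0.001515+0.000614i
Accumulated sum +0.128022+0.000000i; after 4π/(2l+1) scaling, +0.321755+0.000000i ⇒ P_2 = 0.321755

0.321755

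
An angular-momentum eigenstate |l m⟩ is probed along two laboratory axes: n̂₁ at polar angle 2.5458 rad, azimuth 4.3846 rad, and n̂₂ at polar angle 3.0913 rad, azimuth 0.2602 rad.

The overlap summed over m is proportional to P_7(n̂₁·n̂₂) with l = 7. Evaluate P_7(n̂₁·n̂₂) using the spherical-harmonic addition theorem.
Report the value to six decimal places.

-0.281096

Addition theorem: P_7(cos γ) = (4π/15) Σ_m Y*_{lm}(Ω₁) Y_{lm}(Ω₂), m = −7…7:
  m=-7: Y*=+0.006566-0.005803i  Y=-0.000000-0.000000i  product -0.000000-0.000000i
  m=-6: Y*=-0.018651-0.044619i  Y=-0.000000+0.000000i  product +0.000000-0.000000i
  m=-5: Y*=-0.161062+0.010993i  Y=+0.000000-0.000001i  product -0.000000+0.000000i
  m=-4: Y*=-0.091336+0.343837i  Y=-0.000024+0.000040i  product -0.000012-0.000012i
  m=-3: Y*=+0.405225+0.269814i  Y=+0.000793-0.000786i  product +0.000534-0.000104i
  m=-2: Y*=+0.218440-0.167990i  Y=-0.016294+0.009338i  product -0.001991+0.004777i
  m=-1: Y*=+0.079590+0.234048i  Y=+0.195217-0.051974i  product +0.027702+0.041554i
  m=+0: Y*=+0.368052-0.000000i  Y=-1.054197+0.000000i  product -0.387999+0.000000i
  m=+1: Y*=-0.079590+0.234048i  Y=-0.195217-0.051974i  product +0.027702-0.041554i
  m=+2: Y*=+0.218440+0.167990i  Y=-0.016294-0.009338i  product -0.001991-0.004777i
  m=+3: Y*=-0.405225+0.269814i  Y=-0.000793-0.000786i  product +0.000534+0.000104i
  m=+4: Y*=-0.091336-0.343837i  Y=-0.000024-0.000040i  product -0.000012+0.000012i
  m=+5: Y*=+0.161062+0.010993i  Y=-0.000000-0.000001i  product -0.000000-0.000000i
  m=+6: Y*=-0.018651+0.044619i  Y=-0.000000-0.000000i  product +0.000000+0.000000i
  m=+7: Y*=-0.006566-0.005803i  Y=+0.000000-0.000000i  product -0.000000+0.000000i
Accumulated sum -0.335534+0.000000i; after 4π/(2l+1) scaling, -0.281096+0.000000i ⇒ P_7 = -0.281096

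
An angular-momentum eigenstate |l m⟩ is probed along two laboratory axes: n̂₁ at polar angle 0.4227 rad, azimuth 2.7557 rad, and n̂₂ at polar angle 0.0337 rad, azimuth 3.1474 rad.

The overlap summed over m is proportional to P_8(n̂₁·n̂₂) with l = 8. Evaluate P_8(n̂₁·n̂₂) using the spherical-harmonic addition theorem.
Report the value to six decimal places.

Expand P_8 via completeness: Σ_{m} conj(Y_{8,m}) at Ω₁ times Y_{8,m} at Ω₂ —
  m=-8: Y*=-0.000413-0.000022i  Y=+0.000000-0.000000i  product -0.000000-0.000000i
  m=-7: Y*=+0.003325+0.001567i  Y=-0.000000+0.000000i  product -0.000000-0.000000i
  m=-6: Y*=-0.013950-0.015139i  Y=+0.000000-0.000000i  product -0.000000-0.000000i
  m=-5: Y*=+0.028656+0.076441i  Y=-0.000000+0.000000i  product -0.000000-0.000000i
  m=-4: Y*=+0.006348-0.233089i  Y=+0.000017-0.000000i  product +0.000000-0.000004i
  m=-3: Y*=-0.184428+0.420737i  Y=-0.000532+0.000009i  product +0.000094-0.000226i
  m=-2: Y*=+0.381221-0.370980i  Y=+0.011644-0.000135i  product +0.004389-0.004371i
  m=-1: Y*=-0.110535+0.044906i  Y=-0.164616+0.000956i  product +0.018153-0.007498i
  m=+0: Y*=-0.461978-0.000000i  Y=+1.139450+0.000000i  product -0.526401-0.000000i
  m=+1: Y*=+0.110535+0.044906i  Y=+0.164616+0.000956i  product +0.018153+0.007498i
  m=+2: Y*=+0.381221+0.370980i  Y=+0.011644+0.000135i  product +0.004389+0.004371i
  m=+3: Y*=+0.184428+0.420737i  Y=+0.000532+0.000009i  product +0.000094+0.000226i
  m=+4: Y*=+0.006348+0.233089i  Y=+0.000017+0.000000i  product +0.000000+0.000004i
  m=+5: Y*=-0.028656+0.076441i  Y=+0.000000+0.000000i  product -0.000000+0.000000i
  m=+6: Y*=-0.013950+0.015139i  Y=+0.000000+0.000000i  product -0.000000+0.000000i
  m=+7: Y*=-0.003325+0.001567i  Y=+0.000000+0.000000i  product -0.000000+0.000000i
  m=+8: Y*=-0.000413+0.000022i  Y=+0.000000+0.000000i  product -0.000000+0.000000i
Total Σ_m = -0.481129-0.000000i. Multiply by 0.739198: -0.355650-0.000000i. P_8(cos γ) = -0.355650

-0.355650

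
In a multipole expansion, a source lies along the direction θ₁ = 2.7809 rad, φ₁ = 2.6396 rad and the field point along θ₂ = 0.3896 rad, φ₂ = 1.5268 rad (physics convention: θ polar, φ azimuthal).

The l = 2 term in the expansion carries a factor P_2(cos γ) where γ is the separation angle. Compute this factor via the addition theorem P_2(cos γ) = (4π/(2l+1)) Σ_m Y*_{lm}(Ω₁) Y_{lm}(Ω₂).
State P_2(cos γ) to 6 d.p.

0.475099

Addition theorem: P_2(cos γ) = (4π/5) Σ_m Y*_{lm}(Ω₁) Y_{lm}(Ω₂), m = −2…2:
  [-2]  conj(Y_{2,-2})(Ω₁) = +0.025834-0.040588i ; Y_{2,-2}(Ω₂) = -0.055509-0.004897i ; Δ = -0.001633+0.002127i
  [-1]  conj(Y_{2,-1})(Ω₁) = +0.223632-0.122750i ; Y_{2,-1}(Ω₂) = +0.011938-0.271176i ; Δ = -0.030617-0.062109i
  [+0]  conj(Y_{2,0})(Ω₁) = +0.512933-0.000000i ; Y_{2,0}(Ω₂) = +0.494286+0.000000i ; Δ = +0.253536+0.000000i
  [+1]  conj(Y_{2,1})(Ω₁) = -0.223632-0.122750i ; Y_{2,1}(Ω₂) = -0.011938-0.271176i ; Δ = -0.030617+0.062109i
  [+2]  conj(Y_{2,2})(Ω₁) = +0.025834+0.040588i ; Y_{2,2}(Ω₂) = -0.055509+0.004897i ; Δ = -0.001633-0.002127i
Total Σ_m = +0.189036+0.000000i. Multiply by 2.513274: +0.475099+0.000000i. P_2(cos γ) = 0.475099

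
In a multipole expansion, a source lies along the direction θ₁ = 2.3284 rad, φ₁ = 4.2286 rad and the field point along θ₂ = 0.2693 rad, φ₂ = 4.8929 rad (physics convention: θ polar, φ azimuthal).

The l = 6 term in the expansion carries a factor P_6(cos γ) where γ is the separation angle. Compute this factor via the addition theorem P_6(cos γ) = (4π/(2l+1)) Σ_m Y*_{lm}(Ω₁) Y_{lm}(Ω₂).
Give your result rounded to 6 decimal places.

Addition theorem: P_6(cos γ) = (4π/13) Σ_m Y*_{lm}(Ω₁) Y_{lm}(Ω₂), m = −6…6:
  term(m=-6) = -0.00001 + 0.00001j   from Y*(Ω₁)=0.06900 + 0.01680j, Y(Ω₂)=-0.00008 + 0.00015j
  term(m=-5) = 0.00049 - 0.00009j   from Y*(Ω₁)=0.15391 - 0.17455j, Y(Ω₂)=0.00169 + 0.00133j
  term(m=-4) = -0.00608 - 0.00320j   from Y*(Ω₁)=-0.14854 - 0.38948j, Y(Ω₂)=0.01237 - 0.01090j
  term(m=-3) = 0.01318 + 0.02934j   from Y*(Ω₁)=-0.37395 - 0.04487j, Y(Ω₂)=-0.04402 - 0.07318j
  term(m=-2) = -0.00171 + 0.00694j   from Y*(Ω₁)=0.01377 - 0.01999j, Y(Ω₂)=-0.27538 + 0.10397j
  term(m=-1) = 0.17375 - 0.13605j   from Y*(Ω₁)=-0.17295 - 0.32915j, Y(Ω₂)=0.10655 + 0.58384j
  term(m=+0) = -0.03193 + 0.00000j   from Y*(Ω₁)=-0.08485 + 0.00000j, Y(Ω₂)=0.37633 + 0.00000j
  term(m=+1) = 0.17375 + 0.13605j   from Y*(Ω₁)=0.17295 - 0.32915j, Y(Ω₂)=-0.10655 + 0.58384j
  term(m=+2) = -0.00171 - 0.00694j   from Y*(Ω₁)=0.01377 + 0.01999j, Y(Ω₂)=-0.27538 - 0.10397j
  term(m=+3) = 0.01318 - 0.02934j   from Y*(Ω₁)=0.37395 - 0.04487j, Y(Ω₂)=0.04402 - 0.07318j
  term(m=+4) = -0.00608 + 0.00320j   from Y*(Ω₁)=-0.14854 + 0.38948j, Y(Ω₂)=0.01237 + 0.01090j
  term(m=+5) = 0.00049 + 0.00009j   from Y*(Ω₁)=-0.15391 - 0.17455j, Y(Ω₂)=-0.00169 + 0.00133j
  term(m=+6) = -0.00001 - 0.00001j   from Y*(Ω₁)=0.06900 - 0.01680j, Y(Ω₂)=-0.00008 - 0.00015j
Accumulated sum 0.32729 + 0.00000j; after 4π/(2l+1) scaling, 0.31638 + 0.00000j ⇒ P_6 = 0.316377

0.316377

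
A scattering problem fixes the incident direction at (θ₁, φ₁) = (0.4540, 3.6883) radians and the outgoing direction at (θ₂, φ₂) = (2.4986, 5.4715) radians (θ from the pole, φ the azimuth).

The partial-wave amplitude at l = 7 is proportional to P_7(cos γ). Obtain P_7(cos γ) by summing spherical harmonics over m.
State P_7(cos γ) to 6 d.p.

0.136630

Addition theorem: P_7(cos γ) = (4π/15) Σ_m Y*_{lm}(Ω₁) Y_{lm}(Ω₂), m = −7…7:
  m=-7: 0.00121 + 0.00099j × 0.01149 - 0.00788j = 0.00002 + 0.00000j  (running Σ = 0.00002 + 0.00000j)
  m=-6: -0.01185 - 0.00165j × -0.01093 + 0.06871j = 0.00024 - 0.00080j  (running Σ = 0.00026 - 0.00079j)
  m=-5: 0.05191 - 0.02244j × -0.12673 - 0.16535j = -0.01029 - 0.00574j  (running Σ = -0.01002 - 0.00653j)
  m=-4: -0.10572 + 0.14934j × 0.40209 + 0.04244j = -0.04885 + 0.05556j  (running Σ = -0.05887 + 0.04903j)
  m=-3: 0.02778 - 0.40009j × -0.35172 + 0.30020j = 0.11034 + 0.14906j  (running Σ = 0.05147 + 0.19809j)
  m=-2: 0.24154 + 0.46694j × 0.00759 - 0.14423j = 0.06918 - 0.03129j  (running Σ = 0.12065 + 0.16680j)
  m=-1: -0.17126 - 0.10422j × -0.23403 - 0.24667j = 0.01437 + 0.06663j  (running Σ = 0.13502 + 0.23343j)
  m=0: -0.40644 + 0.00000j × 0.26313 + 0.00000j = -0.10695 + 0.00000j  (running Σ = 0.02807 + 0.23343j)
  m=1: 0.17126 - 0.10422j × 0.23403 - 0.24667j = 0.01437 - 0.06663j  (running Σ = 0.04244 + 0.16680j)
  m=2: 0.24154 - 0.46694j × 0.00759 + 0.14423j = 0.06918 + 0.03129j  (running Σ = 0.11162 + 0.19809j)
  m=3: -0.02778 - 0.40009j × 0.35172 + 0.30020j = 0.11034 - 0.14906j  (running Σ = 0.22196 + 0.04903j)
  m=4: -0.10572 - 0.14934j × 0.40209 - 0.04244j = -0.04885 - 0.05556j  (running Σ = 0.17311 - 0.00653j)
  m=5: -0.05191 - 0.02244j × 0.12673 - 0.16535j = -0.01029 + 0.00574j  (running Σ = 0.16282 - 0.00079j)
  m=6: -0.01185 + 0.00165j × -0.01093 - 0.06871j = 0.00024 + 0.00080j  (running Σ = 0.16307 + 0.00000j)
  m=7: -0.00121 + 0.00099j × -0.01149 - 0.00788j = 0.00002 - 0.00000j  (running Σ = 0.16309 - 0.00000j)
Σ over m = 0.16309 - 0.00000j; ×(4π/15) → 0.13663 - 0.00000j. Real part: 0.136630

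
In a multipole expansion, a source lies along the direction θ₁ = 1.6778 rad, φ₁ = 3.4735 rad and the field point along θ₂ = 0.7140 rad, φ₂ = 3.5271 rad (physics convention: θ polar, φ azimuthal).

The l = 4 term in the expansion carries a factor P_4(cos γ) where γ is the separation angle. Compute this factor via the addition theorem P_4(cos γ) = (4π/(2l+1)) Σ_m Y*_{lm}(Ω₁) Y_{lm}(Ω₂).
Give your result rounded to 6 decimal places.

-0.380998

Summing Y*_{l m}(θ₁,φ₁)·Y_{l m}(θ₂,φ₂) over m ∈ [−4, 4]; prefactor 4π/(2·4+1) = 1.396263:
  m=-4: +0.104135+0.419771i × +0.002341-0.081351i = +0.034393-0.007489i  (running Σ = +0.034393-0.007489i)
  m=-3: +0.071467+0.110262i × -0.106933+0.243182i = -0.034456+0.005589i  (running Σ = -0.000063-0.001900i)
  m=-2: -0.239683-0.187489i × +0.308470-0.299722i = -0.130130+0.014004i  (running Σ = -0.130193+0.012103i)
  m=-1: -0.138692-0.047801i × -0.216538+0.087874i = +0.034233-0.001837i  (running Σ = -0.095960+0.010267i)
  m=0: +0.281640-0.000000i × -0.287421+0.000000i = -0.080949+0.000000i  (running Σ = -0.176910+0.010267i)
  m=1: +0.138692-0.047801i × +0.216538+0.087874i = +0.034233+0.001837i  (running Σ = -0.142677+0.012103i)
  m=2: -0.239683+0.187489i × +0.308470+0.299722i = -0.130130-0.014004i  (running Σ = -0.272807-0.001900i)
  m=3: -0.071467+0.110262i × +0.106933+0.243182i = -0.034456-0.005589i  (running Σ = -0.307263-0.007489i)
  m=4: +0.104135-0.419771i × +0.002341+0.081351i = +0.034393+0.007489i  (running Σ = -0.272870+0.000000i)
Total Σ_m = -0.272870+0.000000i. Multiply by 1.396263: -0.380998+0.000000i. P_4(cos γ) = -0.380998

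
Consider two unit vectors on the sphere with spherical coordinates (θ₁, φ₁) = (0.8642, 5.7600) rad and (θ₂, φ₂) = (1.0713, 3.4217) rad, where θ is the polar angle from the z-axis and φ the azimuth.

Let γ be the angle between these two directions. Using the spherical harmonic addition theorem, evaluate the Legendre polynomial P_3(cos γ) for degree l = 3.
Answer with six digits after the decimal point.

0.220014

Summing Y*_{l m}(θ₁,φ₁)·Y_{l m}(θ₂,φ₂) over m ∈ [−3, 3]; prefactor 4π/(2·3+1) = 1.795196:
  m=-3: Y*=0.00023 - 0.18357j  Y=-0.18831 + 0.21022j  product 0.03855 + 0.03461j
  m=-2: Y*=0.19219 - 0.33225j  Y=0.31955 - 0.20044j  product -0.00518 - 0.14469j
  m=-1: Y*=0.23584 - 0.13603j  Y=-0.04011 + 0.01154j  product -0.00789 + 0.00818j
  m=+0: Y*=-0.21621 + 0.00000j  Y=-0.33119 + 0.00000j  product 0.07161 + 0.00000j
  m=+1: Y*=-0.23584 - 0.13603j  Y=0.04011 + 0.01154j  product -0.00789 - 0.00818j
  m=+2: Y*=0.19219 + 0.33225j  Y=0.31955 + 0.20044j  product -0.00518 + 0.14469j
  m=+3: Y*=-0.00023 - 0.18357j  Y=0.18831 + 0.21022j  product 0.03855 - 0.03461j
Σ over m = 0.12256 + 0.00000j; ×(4π/7) → 0.22001 + 0.00000j. Real part: 0.220014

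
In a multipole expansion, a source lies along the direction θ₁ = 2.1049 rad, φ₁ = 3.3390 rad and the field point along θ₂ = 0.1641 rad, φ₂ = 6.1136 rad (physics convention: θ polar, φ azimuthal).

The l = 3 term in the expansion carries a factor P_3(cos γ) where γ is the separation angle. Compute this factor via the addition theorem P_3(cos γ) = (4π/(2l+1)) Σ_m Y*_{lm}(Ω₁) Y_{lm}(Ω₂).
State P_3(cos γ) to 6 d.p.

Addition theorem: P_3(cos γ) = (4π/7) Σ_m Y*_{lm}(Ω₁) Y_{lm}(Ω₂), m = −3…3:
  m=-3: -0.22074 - 0.14851j × 0.00159 + 0.00089j = -0.00022 - 0.00043j  (running Σ = -0.00022 - 0.00043j)
  m=-2: -0.35578 - 0.14825j × 0.02538 + 0.00895j = -0.00770 - 0.00695j  (running Σ = -0.00792 - 0.00738j)
  m=-1: -0.08067 - 0.01614j × 0.20121 + 0.03445j = -0.01568 - 0.00603j  (running Σ = -0.02360 - 0.01340j)
  m=0: 0.32376 + 0.00000j × 0.68720 + 0.00000j = 0.22249 + 0.00000j  (running Σ = 0.19889 - 0.01340j)
  m=1: 0.08067 - 0.01614j × -0.20121 + 0.03445j = -0.01568 + 0.00603j  (running Σ = 0.18321 - 0.00738j)
  m=2: -0.35578 + 0.14825j × 0.02538 - 0.00895j = -0.00770 + 0.00695j  (running Σ = 0.17551 - 0.00043j)
  m=3: 0.22074 - 0.14851j × -0.00159 + 0.00089j = -0.00022 + 0.00043j  (running Σ = 0.17529 + 0.00000j)
Total Σ_m = 0.17529 + 0.00000j. Multiply by 1.795196: 0.31469 + 0.00000j. P_3(cos γ) = 0.314687

0.314687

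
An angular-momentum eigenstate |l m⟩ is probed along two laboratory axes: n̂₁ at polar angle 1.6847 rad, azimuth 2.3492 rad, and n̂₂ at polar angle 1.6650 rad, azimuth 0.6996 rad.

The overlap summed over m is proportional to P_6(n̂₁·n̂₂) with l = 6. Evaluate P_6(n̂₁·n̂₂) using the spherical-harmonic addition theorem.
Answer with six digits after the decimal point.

Term-by-term m-sum for l=6 (normalisation 4π/13 = 0.966644):
  term(m=-6) = -0.19456 - 0.09952j   from Y*(Ω₁)=0.01949 + 0.46419j, Y(Ω₂)=-0.23159 + 0.40941j
  term(m=-5) = -0.01088 + 0.02617j   from Y*(Ω₁)=-0.12556 + 0.13466j, Y(Ω₂)=0.14428 - 0.05372j
  term(m=-4) = 0.08970 + 0.02925j   from Y*(Ω₁)=0.29811 - 0.00834j, Y(Ω₂)=0.29793 + 0.10646j
  term(m=-3) = 0.00853 - 0.03540j   from Y*(Ω₁)=0.14977 + 0.14361j, Y(Ω₂)=-0.08842 - 0.15160j
  term(m=-2) = -0.06681 - 0.01062j   from Y*(Ω₁)=-0.00348 - 0.24848j, Y(Ω₂)=0.04649 - 0.26824j
  term(m=-1) = -0.00309 + 0.03914j   from Y*(Ω₁)=0.15084 - 0.15297j, Y(Ω₂)=-0.13983 + 0.11768j
  term(m=+0) = 0.06116 + 0.00000j   from Y*(Ω₁)=-0.23493 + 0.00000j, Y(Ω₂)=-0.26034 + 0.00000j
  term(m=+1) = -0.00309 - 0.03914j   from Y*(Ω₁)=-0.15084 - 0.15297j, Y(Ω₂)=0.13983 + 0.11768j
  term(m=+2) = -0.06681 + 0.01062j   from Y*(Ω₁)=-0.00348 + 0.24848j, Y(Ω₂)=0.04649 + 0.26824j
  term(m=+3) = 0.00853 + 0.03540j   from Y*(Ω₁)=-0.14977 + 0.14361j, Y(Ω₂)=0.08842 - 0.15160j
  term(m=+4) = 0.08970 - 0.02925j   from Y*(Ω₁)=0.29811 + 0.00834j, Y(Ω₂)=0.29793 - 0.10646j
  term(m=+5) = -0.01088 - 0.02617j   from Y*(Ω₁)=0.12556 + 0.13466j, Y(Ω₂)=-0.14428 - 0.05372j
  term(m=+6) = -0.19456 + 0.09952j   from Y*(Ω₁)=0.01949 - 0.46419j, Y(Ω₂)=-0.23159 - 0.40941j
Total Σ_m = -0.29306 + 0.00000j. Multiply by 0.966644: -0.28329 + 0.00000j. P_6(cos γ) = -0.283287

-0.283287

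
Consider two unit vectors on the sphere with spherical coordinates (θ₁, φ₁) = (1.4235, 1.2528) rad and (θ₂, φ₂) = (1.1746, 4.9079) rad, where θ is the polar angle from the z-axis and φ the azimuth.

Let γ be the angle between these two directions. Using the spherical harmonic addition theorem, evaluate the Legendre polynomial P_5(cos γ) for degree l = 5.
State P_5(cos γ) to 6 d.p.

Expand P_5 via completeness: Σ_{m} conj(Y_{5,m}) at Ω₁ times Y_{5,m} at Ω₂ —
  m=-5: Y*=+0.439460-0.008432i  Y=+0.257147+0.173384i  product +0.114468+0.074027i
  m=-4: Y*=+0.060710-0.197090i  Y=+0.291071-0.289125i  product -0.039313-0.074920i
  m=-3: Y*=+0.220180+0.156130i  Y=-0.051166-0.076994i  product +0.000755-0.024941i
  m=-2: Y*=+0.183138-0.135217i  Y=+0.284693-0.117365i  product +0.036268-0.059989i
  m=-1: Y*=+0.070150+0.213114i  Y=-0.035544-0.179477i  product +0.035756-0.020165i
  m=+0: Y*=+0.232084-0.000000i  Y=+0.269547+0.000000i  product +0.062558+0.000000i
  m=+1: Y*=-0.070150+0.213114i  Y=+0.035544-0.179477i  product +0.035756+0.020165i
  m=+2: Y*=+0.183138+0.135217i  Y=+0.284693+0.117365i  product +0.036268+0.059989i
  m=+3: Y*=-0.220180+0.156130i  Y=+0.051166-0.076994i  product +0.000755+0.024941i
  m=+4: Y*=+0.060710+0.197090i  Y=+0.291071+0.289125i  product -0.039313+0.074920i
  m=+5: Y*=-0.439460-0.008432i  Y=-0.257147+0.173384i  product +0.114468-0.074027i
Total Σ_m = +0.358427+0.000000i. Multiply by 1.142397: +0.409466+0.000000i. P_5(cos γ) = 0.409466

0.409466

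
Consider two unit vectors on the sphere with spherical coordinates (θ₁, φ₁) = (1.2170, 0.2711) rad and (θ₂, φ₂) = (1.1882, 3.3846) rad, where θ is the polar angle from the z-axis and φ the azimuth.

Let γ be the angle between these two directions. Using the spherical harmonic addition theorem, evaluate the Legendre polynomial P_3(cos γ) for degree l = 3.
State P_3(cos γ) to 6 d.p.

Addition theorem: P_3(cos γ) = (4π/7) Σ_m Y*_{lm}(Ω₁) Y_{lm}(Ω₂), m = −3…3:
  m=-3: (0.236641, 0.250229) × (-0.248443, 0.221899) = (-0.114317, -0.009657)  (running Σ = (-0.114317, -0.009657))
  m=-2: (0.266889, 0.160780) × (0.290337, -0.153379) = (0.102148, 0.005745)  (running Σ = (-0.012169, -0.003912))
  m=-1: (-0.116785, -0.032459) × (0.088210, -0.021868) = (-0.011011, -0.000309)  (running Σ = (-0.023181, -0.004221))
  m=0: (-0.310276, -0.000000) × (-0.320866, 0.000000) = (0.099557, 0.000000)  (running Σ = (0.076377, -0.004221))
  m=1: (0.116785, -0.032459) × (-0.088210, -0.021868) = (-0.011011, 0.000309)  (running Σ = (0.065365, -0.003912))
  m=2: (0.266889, -0.160780) × (0.290337, 0.153379) = (0.102148, -0.005745)  (running Σ = (0.167513, -0.009657))
  m=3: (-0.236641, 0.250229) × (0.248443, 0.221899) = (-0.114317, 0.009657)  (running Σ = (0.053196, 0.000000))
Accumulated sum (0.053196, 0.000000); after 4π/(2l+1) scaling, (0.095497, 0.000000) ⇒ P_3 = 0.095497

0.095497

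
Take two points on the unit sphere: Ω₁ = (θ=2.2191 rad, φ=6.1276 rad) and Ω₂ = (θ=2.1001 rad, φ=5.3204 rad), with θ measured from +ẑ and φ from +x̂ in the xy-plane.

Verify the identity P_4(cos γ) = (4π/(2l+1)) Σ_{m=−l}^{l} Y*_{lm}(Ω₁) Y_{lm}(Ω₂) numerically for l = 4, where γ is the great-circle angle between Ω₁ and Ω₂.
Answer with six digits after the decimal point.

-0.285401

Addition theorem: P_4(cos γ) = (4π/9) Σ_m Y*_{lm}(Ω₁) Y_{lm}(Ω₂), m = −4…4:
  m=-4: Y*=0.14516 - 0.10415j  Y=-0.18636 - 0.16004j  product -0.04372 - 0.00382j
  m=-3: Y*=-0.34185 + 0.17225j  Y=0.39348 - 0.10183j  product -0.11697 + 0.10259j
  m=-2: Y*=0.31410 - 0.10102j  Y=-0.06794 + 0.18339j  product -0.00281 + 0.06447j
  m=-1: Y*=0.10071 - 0.01580j  Y=0.14314 + 0.20567j  product 0.01766 + 0.01845j
  m=+0: Y*=-0.34755 + 0.00000j  Y=-0.25109 + 0.00000j  product 0.08727 + 0.00000j
  m=+1: Y*=-0.10071 - 0.01580j  Y=-0.14314 + 0.20567j  product 0.01766 - 0.01845j
  m=+2: Y*=0.31410 + 0.10102j  Y=-0.06794 - 0.18339j  product -0.00281 - 0.06447j
  m=+3: Y*=0.34185 + 0.17225j  Y=-0.39348 - 0.10183j  product -0.11697 - 0.10259j
  m=+4: Y*=0.14516 + 0.10415j  Y=-0.18636 + 0.16004j  product -0.04372 + 0.00382j
Accumulated sum -0.20440 - 0.00000j; after 4π/(2l+1) scaling, -0.28540 - 0.00000j ⇒ P_4 = -0.285401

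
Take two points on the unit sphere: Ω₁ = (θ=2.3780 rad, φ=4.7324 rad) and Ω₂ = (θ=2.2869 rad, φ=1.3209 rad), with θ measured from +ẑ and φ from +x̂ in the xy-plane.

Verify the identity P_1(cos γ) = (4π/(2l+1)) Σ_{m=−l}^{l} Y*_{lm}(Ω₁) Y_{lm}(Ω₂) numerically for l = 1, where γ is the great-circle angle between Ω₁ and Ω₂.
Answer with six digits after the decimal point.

-0.028585

Addition theorem: P_1(cos γ) = (4π/3) Σ_m Y*_{lm}(Ω₁) Y_{lm}(Ω₂), m = −1…1:
  term(m=-1) = -0.060014-0.016603i   from Y*(Ω₁)=+0.004781-0.238869i, Y(Ω₂)=+0.064455-0.252534i
  term(m=+0) = +0.113205+0.000000i   from Y*(Ω₁)=-0.352945-0.000000i, Y(Ω₂)=-0.320743+0.000000i
  term(m=+1) = -0.060014+0.016603i   from Y*(Ω₁)=-0.004781-0.238869i, Y(Ω₂)=-0.064455-0.252534i
Total Σ_m = -0.006824+0.000000i. Multiply by 4.188790: -0.028585+0.000000i. P_1(cos γ) = -0.028585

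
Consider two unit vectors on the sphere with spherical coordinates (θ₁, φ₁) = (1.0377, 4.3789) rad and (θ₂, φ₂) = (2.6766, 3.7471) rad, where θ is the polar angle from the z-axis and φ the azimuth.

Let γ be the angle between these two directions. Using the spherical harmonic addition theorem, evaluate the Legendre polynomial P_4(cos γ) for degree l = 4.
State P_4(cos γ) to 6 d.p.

0.300554

Summing Y*_{l m}(θ₁,φ₁)·Y_{l m}(θ₂,φ₂) over m ∈ [−4, 4]; prefactor 4π/(2·4+1) = 1.396263:
  m=-4: +0.057125-0.236669i × -0.013457-0.011792i = -0.003560+0.002511i  (running Σ = -0.003560+0.002511i)
  m=-3: +0.342031+0.219390i × -0.024539-0.097846i = +0.013073-0.038850i  (running Σ = +0.009514-0.036339i)
  m=-2: -0.157499+0.124006i × +0.108759-0.289133i = +0.018725+0.059025i  (running Σ = +0.028239+0.022686i)
  m=-1: +0.080802+0.233242i × +0.404177-0.279793i = +0.097918+0.071663i  (running Σ = +0.126156+0.094350i)
  m=0: -0.255311-0.000000i × +0.145142+0.000000i = -0.037056-0.000000i  (running Σ = +0.089100+0.094350i)
  m=1: -0.080802+0.233242i × -0.404177-0.279793i = +0.097918-0.071663i  (running Σ = +0.187017+0.022686i)
  m=2: -0.157499-0.124006i × +0.108759+0.289133i = +0.018725-0.059025i  (running Σ = +0.205742-0.036339i)
  m=3: -0.342031+0.219390i × +0.024539-0.097846i = +0.013073+0.038850i  (running Σ = +0.218816+0.002511i)
  m=4: +0.057125+0.236669i × -0.013457+0.011792i = -0.003560-0.002511i  (running Σ = +0.215256+0.000000i)
Accumulated sum +0.215256+0.000000i; after 4π/(2l+1) scaling, +0.300554+0.000000i ⇒ P_4 = 0.300554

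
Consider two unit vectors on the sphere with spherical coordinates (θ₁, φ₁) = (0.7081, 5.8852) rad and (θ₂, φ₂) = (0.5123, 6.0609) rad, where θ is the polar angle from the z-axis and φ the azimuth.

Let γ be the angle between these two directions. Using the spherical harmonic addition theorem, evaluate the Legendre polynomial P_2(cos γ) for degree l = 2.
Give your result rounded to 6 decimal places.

0.928817

Term-by-term m-sum for l=2 (normalisation 4π/5 = 2.513274):
  [-2]  conj(Y_{2,-2})(Ω₁) = (0.114312, -0.116755) ; Y_{2,-2}(Ω₂) = (0.083792, 0.039916) ; Δ = (0.014239, -0.005220)
  [-1]  conj(Y_{2,-1})(Ω₁) = (0.351838, -0.147920) ; Y_{2,-1}(Ω₂) = (0.321953, 0.072768) ; Δ = (0.124039, -0.022021)
  [+0]  conj(Y_{2,0})(Ω₁) = (0.230542, -0.000000) ; Y_{2,0}(Ω₂) = (0.403437, 0.000000) ; Δ = (0.093009, 0.000000)
  [+1]  conj(Y_{2,1})(Ω₁) = (-0.351838, -0.147920) ; Y_{2,1}(Ω₂) = (-0.321953, 0.072768) ; Δ = (0.124039, 0.022021)
  [+2]  conj(Y_{2,2})(Ω₁) = (0.114312, 0.116755) ; Y_{2,2}(Ω₂) = (0.083792, -0.039916) ; Δ = (0.014239, 0.005220)
Total Σ_m = (0.369565, 0.000000). Multiply by 2.513274: (0.928817, 0.000000). P_2(cos γ) = 0.928817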